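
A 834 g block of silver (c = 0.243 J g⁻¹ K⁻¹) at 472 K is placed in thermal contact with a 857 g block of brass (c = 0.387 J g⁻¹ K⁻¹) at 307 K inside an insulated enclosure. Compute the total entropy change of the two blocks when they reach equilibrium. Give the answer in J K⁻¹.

Energy balance: T_f = (m₁c₁T₁ + m₂c₂T₂)/(m₁c₁ + m₂c₂) = 369.58 K.
ΔS₁ = m₁c₁ ln(T_f/T₁) = 202.662 × ln(369.58/472) = -49.57 J/K.
ΔS₂ = m₂c₂ ln(T_f/T₂) = 331.659 × ln(369.58/307) = 61.53 J/K.
ΔS_total = -49.57 + 61.53 = 12 J/K.

ΔS_total = 12 J/K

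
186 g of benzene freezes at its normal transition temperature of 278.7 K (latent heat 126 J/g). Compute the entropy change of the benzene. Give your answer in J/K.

Heat released by the substance: Q = −mL = −186 × 126 = −23436 J.
At constant T, ΔS = Q_rev/T = −23436 / 278.7 = -84.1 J/K.

ΔS = -84.1 J/K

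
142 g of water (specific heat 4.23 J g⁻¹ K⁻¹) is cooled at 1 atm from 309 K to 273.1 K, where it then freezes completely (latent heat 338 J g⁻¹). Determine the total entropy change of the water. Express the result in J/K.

Cooling step: ΔS₁ = m c ln(T_tr/T_i) = 142 × 4.23 × ln(273.1/309) = -74.18 J/K.
Phase change: ΔS₂ = −mL/T_tr = −142 × 338 / 273.1 = -175.7 J/K.
ΔS_total = (-74.18) + (-175.7) = -250 J/K.

ΔS = -250 J/K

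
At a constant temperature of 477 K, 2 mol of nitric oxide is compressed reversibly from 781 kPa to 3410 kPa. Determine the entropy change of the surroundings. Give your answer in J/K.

ΔS_surr = 24.5 J/K

For an isothermal ideal gas ΔS_gas = nR ln(P₁/P₂) = 2 × 8.314 × ln(781/3410) = -24.5 J/K.
The process is reversible, so ΔS_surr = −ΔS_gas = 24.5 J/K and ΔS_universe = 0.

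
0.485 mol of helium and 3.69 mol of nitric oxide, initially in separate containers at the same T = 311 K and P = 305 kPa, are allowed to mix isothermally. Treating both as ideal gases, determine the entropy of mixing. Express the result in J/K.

ΔS_mix = 12.5 J/K

Mole fractions: x_A = 0.485/4.17 = 0.116, x_B = 0.884.
ΔS_mix = −R(n_A ln x_A + n_B ln x_B) = −8.314 × (0.485 ln 0.116 + 3.69 ln 0.884) = 12.5 J/K.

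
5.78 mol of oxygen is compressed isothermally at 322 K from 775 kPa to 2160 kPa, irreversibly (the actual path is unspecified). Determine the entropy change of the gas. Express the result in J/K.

Entropy is a state function, so ΔS_gas depends only on the end states.
For an isothermal ideal gas ΔS_gas = nR ln(P₁/P₂) = 5.78 × 8.314 × ln(775/2160) = -49.3 J/K.

ΔS_gas = -49.3 J/K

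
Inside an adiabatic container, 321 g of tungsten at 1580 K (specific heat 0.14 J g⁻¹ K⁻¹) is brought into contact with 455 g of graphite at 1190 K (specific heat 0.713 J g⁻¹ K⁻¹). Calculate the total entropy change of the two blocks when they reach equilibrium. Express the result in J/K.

Energy balance: T_f = (m₁c₁T₁ + m₂c₂T₂)/(m₁c₁ + m₂c₂) = 1237.5 K.
ΔS₁ = m₁c₁ ln(T_f/T₁) = 44.94 × ln(1237.5/1580) = -10.98 J/K.
ΔS₂ = m₂c₂ ln(T_f/T₂) = 324.415 × ln(1237.5/1190) = 12.68 J/K.
ΔS_total = -10.98 + 12.68 = 1.7 J/K.

ΔS_total = 1.7 J/K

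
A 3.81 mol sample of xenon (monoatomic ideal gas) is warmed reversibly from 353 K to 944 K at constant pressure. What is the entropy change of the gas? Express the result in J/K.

At constant pressure, ΔS = nC_p ln(T₂/T₁) with C_p = 5R/2 = 20.79 J mol⁻¹ K⁻¹.
ΔS = 3.81 × 20.79 × ln(944/353) = 77.9 J/K.

ΔS = 77.9 J/K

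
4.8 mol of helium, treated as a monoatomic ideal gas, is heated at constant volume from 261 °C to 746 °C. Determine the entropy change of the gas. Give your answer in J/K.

In kelvin: T₁ = 534.15 K, T₂ = 1019.15 K. At constant volume, ΔS = nC_V ln(T₂/T₁) with C_V = 3R/2 = 12.47 J mol⁻¹ K⁻¹.
ΔS = 4.8 × 12.47 × ln(1019.15/534.15) = 38.7 J/K.

ΔS = 38.7 J/K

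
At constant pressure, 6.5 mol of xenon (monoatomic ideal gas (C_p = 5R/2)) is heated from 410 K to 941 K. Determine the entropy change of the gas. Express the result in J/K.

At constant pressure, ΔS = nC_p ln(T₂/T₁) with C_p = 5R/2 = 20.79 J mol⁻¹ K⁻¹.
ΔS = 6.5 × 20.79 × ln(941/410) = 112 J/K.

ΔS = 112 J/K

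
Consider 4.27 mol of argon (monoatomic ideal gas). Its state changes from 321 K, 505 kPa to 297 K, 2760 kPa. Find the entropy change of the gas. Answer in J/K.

ΔS = -67.2 J/K

ΔS = nC_p ln(T₂/T₁) − nR ln(P₂/P₁), with C_p = 5R/2 = 20.79 J mol⁻¹ K⁻¹ for a monoatomic ideal gas.
ΔS = 4.27 × [20.79 × ln(297/321) − 8.314 × ln(2760/505)] = -67.2 J/K.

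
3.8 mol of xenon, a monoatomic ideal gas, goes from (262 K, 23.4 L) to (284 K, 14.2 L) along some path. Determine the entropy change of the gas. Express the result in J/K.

Entropy is a state function: ΔS = nC_V ln(T₂/T₁) + nR ln(V₂/V₁), with C_V = 3R/2 = 12.47 J mol⁻¹ K⁻¹ for a monoatomic ideal gas.
ΔS = 3.8 × [12.47 × ln(284/262) + 8.314 × ln(14.2/23.4)] = -12 J/K.

ΔS = -12 J/K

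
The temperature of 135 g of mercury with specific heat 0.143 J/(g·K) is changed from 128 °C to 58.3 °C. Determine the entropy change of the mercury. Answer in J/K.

In kelvin: T₁ = 401.15 K, T₂ = 331.45 K. ΔS = ∫dQ_rev/T = m c ln(T₂/T₁) = 135 × 0.143 × ln(331.45/401.15) = -3.68 J/K.

ΔS = -3.68 J/K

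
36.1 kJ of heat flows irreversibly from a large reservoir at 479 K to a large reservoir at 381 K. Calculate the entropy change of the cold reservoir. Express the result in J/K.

ΔS_cold = 94.8 J/K

The cold reservoir gains heat Q, so ΔS_cold = +Q/T_C = 36100/381 = 94.8 J/K.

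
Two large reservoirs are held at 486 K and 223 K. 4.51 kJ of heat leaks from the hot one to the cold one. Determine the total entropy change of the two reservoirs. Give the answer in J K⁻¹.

ΔS_total = 10.9 J/K

ΔS_hot = −Q/T_H = −4510/486 = -9.28 J/K and ΔS_cold = +Q/T_C = 4510/223 = 20.22 J/K.
ΔS_total = -9.28 + 20.22 = 10.9 J/K, positive as the second law requires.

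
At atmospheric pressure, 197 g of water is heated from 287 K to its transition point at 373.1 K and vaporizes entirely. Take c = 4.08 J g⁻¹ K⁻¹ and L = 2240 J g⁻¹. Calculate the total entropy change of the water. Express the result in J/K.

Warming step: ΔS₁ = m c ln(T_tr/T_i) = 197 × 4.08 × ln(373.1/287) = 210.9 J/K.
Phase change: ΔS₂ = +mL/T_tr = 197 × 2240 / 373.1 = 1183 J/K.
ΔS_total = (210.9) + (1183) = 1390 J/K.

ΔS = 1390 J/K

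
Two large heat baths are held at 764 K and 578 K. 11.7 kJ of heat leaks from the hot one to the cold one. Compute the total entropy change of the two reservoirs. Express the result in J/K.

ΔS_total = 4.93 J/K

ΔS_hot = −Q/T_H = −11700/764 = -15.31 J/K and ΔS_cold = +Q/T_C = 11700/578 = 20.24 J/K.
ΔS_total = -15.31 + 20.24 = 4.93 J/K, positive as the second law requires.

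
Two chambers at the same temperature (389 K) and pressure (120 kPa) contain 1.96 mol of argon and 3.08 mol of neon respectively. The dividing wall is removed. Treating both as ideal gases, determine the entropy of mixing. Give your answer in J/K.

ΔS_mix = 28 J/K

Mole fractions: x_A = 1.96/5.04 = 0.389, x_B = 0.611.
ΔS_mix = −R(n_A ln x_A + n_B ln x_B) = −8.314 × (1.96 ln 0.389 + 3.08 ln 0.611) = 28 J/K.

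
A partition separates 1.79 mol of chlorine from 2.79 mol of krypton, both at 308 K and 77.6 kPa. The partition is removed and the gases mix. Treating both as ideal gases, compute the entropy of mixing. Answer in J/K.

Mole fractions: x_A = 1.79/4.58 = 0.391, x_B = 0.609.
ΔS_mix = −R(n_A ln x_A + n_B ln x_B) = −8.314 × (1.79 ln 0.391 + 2.79 ln 0.609) = 25.5 J/K.

ΔS_mix = 25.5 J/K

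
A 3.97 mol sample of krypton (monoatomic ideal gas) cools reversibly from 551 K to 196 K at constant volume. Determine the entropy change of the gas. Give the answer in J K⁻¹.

At constant volume, ΔS = nC_V ln(T₂/T₁) with C_V = 3R/2 = 12.47 J mol⁻¹ K⁻¹.
ΔS = 3.97 × 12.47 × ln(196/551) = -51.2 J/K.

ΔS = -51.2 J/K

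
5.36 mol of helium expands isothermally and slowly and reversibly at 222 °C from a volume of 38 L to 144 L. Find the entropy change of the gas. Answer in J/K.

ΔS_gas = 59.4 J/K

For an isothermal ideal gas ΔS_gas = nR ln(V₂/V₁) = 5.36 × 8.314 × ln(144/38) = 59.4 J/K.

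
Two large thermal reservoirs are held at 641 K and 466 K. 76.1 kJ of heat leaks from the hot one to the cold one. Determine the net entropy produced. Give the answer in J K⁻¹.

ΔS_hot = −Q/T_H = −76100/641 = -118.7 J/K and ΔS_cold = +Q/T_C = 76100/466 = 163.3 J/K.
ΔS_total = -118.7 + 163.3 = 44.6 J/K, positive as the second law requires.

ΔS_total = 44.6 J/K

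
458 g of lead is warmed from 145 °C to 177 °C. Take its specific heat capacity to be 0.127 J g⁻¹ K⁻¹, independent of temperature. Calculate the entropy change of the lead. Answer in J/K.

In kelvin: T₁ = 418.15 K, T₂ = 450.15 K. ΔS = ∫dQ_rev/T = m c ln(T₂/T₁) = 458 × 0.127 × ln(450.15/418.15) = 4.29 J/K.

ΔS = 4.29 J/K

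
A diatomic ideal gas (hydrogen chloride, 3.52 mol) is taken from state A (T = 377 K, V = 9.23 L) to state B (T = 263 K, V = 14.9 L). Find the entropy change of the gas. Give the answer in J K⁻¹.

Entropy is a state function: ΔS = nC_V ln(T₂/T₁) + nR ln(V₂/V₁), with C_V = 5R/2 = 20.79 J mol⁻¹ K⁻¹ for a diatomic ideal gas.
ΔS = 3.52 × [20.79 × ln(263/377) + 8.314 × ln(14.9/9.23)] = -12.3 J/K.

ΔS = -12.3 J/K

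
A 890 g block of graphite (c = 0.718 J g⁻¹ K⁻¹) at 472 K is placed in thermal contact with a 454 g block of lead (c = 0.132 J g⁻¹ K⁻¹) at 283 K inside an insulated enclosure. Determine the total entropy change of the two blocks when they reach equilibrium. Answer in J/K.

ΔS_total = 6.24 J/K

Energy balance: T_f = (m₁c₁T₁ + m₂c₂T₂)/(m₁c₁ + m₂c₂) = 455.8 K.
ΔS₁ = m₁c₁ ln(T_f/T₁) = 639.02 × ln(455.8/472) = -22.32 J/K.
ΔS₂ = m₂c₂ ln(T_f/T₂) = 59.928 × ln(455.8/283) = 28.56 J/K.
ΔS_total = -22.32 + 28.56 = 6.24 J/K.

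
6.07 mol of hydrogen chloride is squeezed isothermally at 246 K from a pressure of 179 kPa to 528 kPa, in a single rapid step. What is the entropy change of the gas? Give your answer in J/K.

ΔS_gas = -54.6 J/K

Entropy is a state function, so ΔS_gas depends only on the end states.
For an isothermal ideal gas ΔS_gas = nR ln(P₁/P₂) = 6.07 × 8.314 × ln(179/528) = -54.6 J/K.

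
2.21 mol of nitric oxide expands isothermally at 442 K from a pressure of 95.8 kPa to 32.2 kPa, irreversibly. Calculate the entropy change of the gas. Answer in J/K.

ΔS_gas = 20 J/K

Entropy is a state function, so ΔS_gas depends only on the end states.
For an isothermal ideal gas ΔS_gas = nR ln(P₁/P₂) = 2.21 × 8.314 × ln(95.8/32.2) = 20 J/K.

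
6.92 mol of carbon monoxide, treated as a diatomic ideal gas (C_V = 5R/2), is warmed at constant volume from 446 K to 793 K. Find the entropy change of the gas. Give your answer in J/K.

At constant volume, ΔS = nC_V ln(T₂/T₁) with C_V = 5R/2 = 20.79 J mol⁻¹ K⁻¹.
ΔS = 6.92 × 20.79 × ln(793/446) = 82.8 J/K.

ΔS = 82.8 J/K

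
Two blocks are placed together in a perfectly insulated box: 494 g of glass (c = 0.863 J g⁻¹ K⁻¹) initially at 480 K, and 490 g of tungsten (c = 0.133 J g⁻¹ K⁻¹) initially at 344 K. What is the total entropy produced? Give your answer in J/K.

Energy balance: T_f = (m₁c₁T₁ + m₂c₂T₂)/(m₁c₁ + m₂c₂) = 461.97 K.
ΔS₁ = m₁c₁ ln(T_f/T₁) = 426.322 × ln(461.97/480) = -16.33 J/K.
ΔS₂ = m₂c₂ ln(T_f/T₂) = 65.17 × ln(461.97/344) = 19.22 J/K.
ΔS_total = -16.33 + 19.22 = 2.89 J/K.

ΔS_total = 2.89 J/K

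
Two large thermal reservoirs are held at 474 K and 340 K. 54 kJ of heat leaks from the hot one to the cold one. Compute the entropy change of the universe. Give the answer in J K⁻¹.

ΔS_total = 44.9 J/K

ΔS_hot = −Q/T_H = −54000/474 = -113.9 J/K and ΔS_cold = +Q/T_C = 54000/340 = 158.8 J/K.
ΔS_total = -113.9 + 158.8 = 44.9 J/K, positive as the second law requires.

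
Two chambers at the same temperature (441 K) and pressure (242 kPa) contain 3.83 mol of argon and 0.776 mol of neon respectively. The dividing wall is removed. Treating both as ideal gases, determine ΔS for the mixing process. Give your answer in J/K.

ΔS_mix = 17.4 J/K

Mole fractions: x_A = 3.83/4.61 = 0.832, x_B = 0.168.
ΔS_mix = −R(n_A ln x_A + n_B ln x_B) = −8.314 × (3.83 ln 0.832 + 0.776 ln 0.168) = 17.4 J/K.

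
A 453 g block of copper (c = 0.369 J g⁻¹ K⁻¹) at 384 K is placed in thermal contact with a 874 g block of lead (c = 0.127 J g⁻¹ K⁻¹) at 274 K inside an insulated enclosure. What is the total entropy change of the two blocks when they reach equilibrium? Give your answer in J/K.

Energy balance: T_f = (m₁c₁T₁ + m₂c₂T₂)/(m₁c₁ + m₂c₂) = 340.1 K.
ΔS₁ = m₁c₁ ln(T_f/T₁) = 167.157 × ln(340.1/384) = -20.29 J/K.
ΔS₂ = m₂c₂ ln(T_f/T₂) = 110.998 × ln(340.1/274) = 23.99 J/K.
ΔS_total = -20.29 + 23.99 = 3.7 J/K.

ΔS_total = 3.7 J/K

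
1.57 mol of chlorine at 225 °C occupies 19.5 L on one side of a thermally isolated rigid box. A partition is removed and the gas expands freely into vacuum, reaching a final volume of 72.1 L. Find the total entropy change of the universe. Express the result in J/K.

For an ideal gas in free expansion Q = 0 and W = 0, so T is unchanged.
Entropy is a state function; using a reversible isothermal path, ΔS_gas = nR ln(V₂/V₁) = 1.57 × 8.314 × ln(72.1/19.5) = 17.1 J/K.
The insulated surroundings exchange no heat, so ΔS_surr = 0 and ΔS_universe = ΔS_gas.

ΔS_universe = 17.1 J/K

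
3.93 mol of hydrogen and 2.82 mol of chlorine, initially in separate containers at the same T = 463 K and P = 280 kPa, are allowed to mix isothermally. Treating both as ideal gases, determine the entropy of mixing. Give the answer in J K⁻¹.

ΔS_mix = 38.1 J/K

Mole fractions: x_A = 3.93/6.75 = 0.582, x_B = 0.418.
ΔS_mix = −R(n_A ln x_A + n_B ln x_B) = −8.314 × (3.93 ln 0.582 + 2.82 ln 0.418) = 38.1 J/K.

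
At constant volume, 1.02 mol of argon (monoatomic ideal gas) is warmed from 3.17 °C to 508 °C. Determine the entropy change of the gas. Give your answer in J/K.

In kelvin: T₁ = 276.32 K, T₂ = 781.15 K. At constant volume, ΔS = nC_V ln(T₂/T₁) with C_V = 3R/2 = 12.47 J mol⁻¹ K⁻¹.
ΔS = 1.02 × 12.47 × ln(781.15/276.32) = 13.2 J/K.

ΔS = 13.2 J/K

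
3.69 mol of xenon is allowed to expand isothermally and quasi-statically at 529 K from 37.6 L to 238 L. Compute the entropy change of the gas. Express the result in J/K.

ΔS_gas = 56.6 J/K

For an isothermal ideal gas ΔS_gas = nR ln(V₂/V₁) = 3.69 × 8.314 × ln(238/37.6) = 56.6 J/K.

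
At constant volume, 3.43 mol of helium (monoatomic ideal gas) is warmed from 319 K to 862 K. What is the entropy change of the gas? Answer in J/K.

At constant volume, ΔS = nC_V ln(T₂/T₁) with C_V = 3R/2 = 12.47 J mol⁻¹ K⁻¹.
ΔS = 3.43 × 12.47 × ln(862/319) = 42.5 J/K.

ΔS = 42.5 J/K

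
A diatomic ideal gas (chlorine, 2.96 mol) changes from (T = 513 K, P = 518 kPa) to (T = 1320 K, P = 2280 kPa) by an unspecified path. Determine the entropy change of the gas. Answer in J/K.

ΔS = nC_p ln(T₂/T₁) − nR ln(P₂/P₁), with C_p = 7R/2 = 29.1 J mol⁻¹ K⁻¹ for a diatomic ideal gas.
ΔS = 2.96 × [29.1 × ln(1320/513) − 8.314 × ln(2280/518)] = 44.9 J/K.

ΔS = 44.9 J/K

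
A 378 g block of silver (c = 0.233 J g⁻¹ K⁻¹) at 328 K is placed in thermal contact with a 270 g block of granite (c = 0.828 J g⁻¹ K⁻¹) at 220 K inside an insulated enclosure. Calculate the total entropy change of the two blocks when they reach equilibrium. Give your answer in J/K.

Energy balance: T_f = (m₁c₁T₁ + m₂c₂T₂)/(m₁c₁ + m₂c₂) = 250.52 K.
ΔS₁ = m₁c₁ ln(T_f/T₁) = 88.074 × ln(250.52/328) = -23.733 J/K.
ΔS₂ = m₂c₂ ln(T_f/T₂) = 223.56 × ln(250.52/220) = 29.046 J/K.
ΔS_total = -23.733 + 29.046 = 5.31 J/K.

ΔS_total = 5.31 J/K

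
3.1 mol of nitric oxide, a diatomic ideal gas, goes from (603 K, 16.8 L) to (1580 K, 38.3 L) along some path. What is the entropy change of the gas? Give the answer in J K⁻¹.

ΔS = 83.3 J/K

Entropy is a state function: ΔS = nC_V ln(T₂/T₁) + nR ln(V₂/V₁), with C_V = 5R/2 = 20.79 J mol⁻¹ K⁻¹ for a diatomic ideal gas.
ΔS = 3.1 × [20.79 × ln(1580/603) + 8.314 × ln(38.3/16.8)] = 83.3 J/K.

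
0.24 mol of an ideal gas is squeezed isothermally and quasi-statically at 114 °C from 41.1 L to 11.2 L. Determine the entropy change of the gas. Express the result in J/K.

ΔS_gas = -2.59 J/K

For an isothermal ideal gas ΔS_gas = nR ln(V₂/V₁) = 0.24 × 8.314 × ln(11.2/41.1) = -2.59 J/K.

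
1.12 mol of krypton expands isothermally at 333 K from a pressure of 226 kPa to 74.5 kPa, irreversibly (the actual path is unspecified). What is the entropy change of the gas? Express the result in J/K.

ΔS_gas = 10.3 J/K

Entropy is a state function, so ΔS_gas depends only on the end states.
For an isothermal ideal gas ΔS_gas = nR ln(P₁/P₂) = 1.12 × 8.314 × ln(226/74.5) = 10.3 J/K.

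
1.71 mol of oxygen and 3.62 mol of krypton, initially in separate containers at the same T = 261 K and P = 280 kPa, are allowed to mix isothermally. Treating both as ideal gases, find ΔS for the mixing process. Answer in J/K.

Mole fractions: x_A = 1.71/5.33 = 0.321, x_B = 0.679.
ΔS_mix = −R(n_A ln x_A + n_B ln x_B) = −8.314 × (1.71 ln 0.321 + 3.62 ln 0.679) = 27.8 J/K.

ΔS_mix = 27.8 J/K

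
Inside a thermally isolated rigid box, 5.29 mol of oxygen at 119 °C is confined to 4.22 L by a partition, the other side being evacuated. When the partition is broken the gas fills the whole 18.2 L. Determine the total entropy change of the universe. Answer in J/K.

No heat is exchanged and no work is done, so the ideal-gas temperature stays constant.
Entropy is a state function; using a reversible isothermal path, ΔS_gas = nR ln(V₂/V₁) = 5.29 × 8.314 × ln(18.2/4.22) = 64.3 J/K.
The insulated surroundings exchange no heat, so ΔS_surr = 0 and ΔS_universe = ΔS_gas.

ΔS_universe = 64.3 J/K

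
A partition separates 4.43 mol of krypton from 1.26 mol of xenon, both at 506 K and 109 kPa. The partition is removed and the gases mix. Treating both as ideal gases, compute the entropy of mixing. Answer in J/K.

ΔS_mix = 25 J/K

Mole fractions: x_A = 4.43/5.69 = 0.779, x_B = 0.221.
ΔS_mix = −R(n_A ln x_A + n_B ln x_B) = −8.314 × (4.43 ln 0.779 + 1.26 ln 0.221) = 25 J/K.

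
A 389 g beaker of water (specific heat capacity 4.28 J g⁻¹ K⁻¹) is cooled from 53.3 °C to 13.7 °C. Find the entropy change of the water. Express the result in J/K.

In kelvin: T₁ = 326.45 K, T₂ = 286.85 K. ΔS = ∫dQ_rev/T = m c ln(T₂/T₁) = 389 × 4.28 × ln(286.85/326.45) = -215 J/K.

ΔS = -215 J/K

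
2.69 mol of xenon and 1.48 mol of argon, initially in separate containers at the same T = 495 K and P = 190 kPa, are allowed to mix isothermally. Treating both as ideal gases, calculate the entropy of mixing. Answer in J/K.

ΔS_mix = 22.6 J/K

Mole fractions: x_A = 2.69/4.17 = 0.645, x_B = 0.355.
ΔS_mix = −R(n_A ln x_A + n_B ln x_B) = −8.314 × (2.69 ln 0.645 + 1.48 ln 0.355) = 22.6 J/K.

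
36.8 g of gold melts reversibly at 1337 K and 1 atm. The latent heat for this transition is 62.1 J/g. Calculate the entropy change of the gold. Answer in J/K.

Heat absorbed by the substance: Q = mL = 36.8 × 62.1 = 2285.28 J.
At constant T, ΔS = Q_rev/T = 2285.28 / 1337 = 1.71 J/K.

ΔS = 1.71 J/K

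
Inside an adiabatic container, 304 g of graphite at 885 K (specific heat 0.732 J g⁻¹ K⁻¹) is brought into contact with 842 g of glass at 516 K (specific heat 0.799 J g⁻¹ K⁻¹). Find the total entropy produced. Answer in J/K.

Energy balance: T_f = (m₁c₁T₁ + m₂c₂T₂)/(m₁c₁ + m₂c₂) = 607.72 K.
ΔS₁ = m₁c₁ ln(T_f/T₁) = 222.528 × ln(607.72/885) = -83.644 J/K.
ΔS₂ = m₂c₂ ln(T_f/T₂) = 672.758 × ln(607.72/516) = 110.06 J/K.
ΔS_total = -83.644 + 110.06 = 26.4 J/K.

ΔS_total = 26.4 J/K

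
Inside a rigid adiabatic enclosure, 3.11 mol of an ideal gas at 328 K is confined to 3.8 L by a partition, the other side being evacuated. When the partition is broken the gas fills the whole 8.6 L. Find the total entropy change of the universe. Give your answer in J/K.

ΔS_universe = 21.1 J/K

For an ideal gas in free expansion Q = 0 and W = 0, so T is unchanged.
Entropy is a state function; using a reversible isothermal path, ΔS_gas = nR ln(V₂/V₁) = 3.11 × 8.314 × ln(8.6/3.8) = 21.1 J/K.
The insulated surroundings exchange no heat, so ΔS_surr = 0 and ΔS_universe = ΔS_gas.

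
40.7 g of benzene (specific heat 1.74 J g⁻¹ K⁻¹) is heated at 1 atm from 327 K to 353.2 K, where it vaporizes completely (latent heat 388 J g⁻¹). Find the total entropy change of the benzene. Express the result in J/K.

ΔS = 50.2 J/K

Warming step: ΔS₁ = m c ln(T_tr/T_i) = 40.7 × 1.74 × ln(353.2/327) = 5.458 J/K.
Phase change: ΔS₂ = +mL/T_tr = 40.7 × 388 / 353.2 = 44.71 J/K.
ΔS_total = (5.458) + (44.71) = 50.2 J/K.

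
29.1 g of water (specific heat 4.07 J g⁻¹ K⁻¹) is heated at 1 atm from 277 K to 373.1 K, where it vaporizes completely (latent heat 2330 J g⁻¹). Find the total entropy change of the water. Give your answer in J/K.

Warming step: ΔS₁ = m c ln(T_tr/T_i) = 29.1 × 4.07 × ln(373.1/277) = 35.27 J/K.
Phase change: ΔS₂ = +mL/T_tr = 29.1 × 2330 / 373.1 = 181.7 J/K.
ΔS_total = (35.27) + (181.7) = 217 J/K.

ΔS = 217 J/K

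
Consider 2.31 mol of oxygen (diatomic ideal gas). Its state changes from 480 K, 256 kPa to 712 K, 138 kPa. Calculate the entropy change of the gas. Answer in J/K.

ΔS = nC_p ln(T₂/T₁) − nR ln(P₂/P₁), with C_p = 7R/2 = 29.1 J mol⁻¹ K⁻¹ for a diatomic ideal gas.
ΔS = 2.31 × [29.1 × ln(712/480) − 8.314 × ln(138/256)] = 38.4 J/K.

ΔS = 38.4 J/K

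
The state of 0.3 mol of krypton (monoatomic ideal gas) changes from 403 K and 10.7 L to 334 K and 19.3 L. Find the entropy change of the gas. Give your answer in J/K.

Entropy is a state function: ΔS = nC_V ln(T₂/T₁) + nR ln(V₂/V₁), with C_V = 3R/2 = 12.47 J mol⁻¹ K⁻¹ for a monoatomic ideal gas.
ΔS = 0.3 × [12.47 × ln(334/403) + 8.314 × ln(19.3/10.7)] = 0.769 J/K.

ΔS = 0.769 J/K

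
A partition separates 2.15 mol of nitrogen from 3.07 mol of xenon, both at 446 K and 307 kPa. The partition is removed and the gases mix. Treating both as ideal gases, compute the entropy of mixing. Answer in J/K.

Mole fractions: x_A = 2.15/5.22 = 0.412, x_B = 0.588.
ΔS_mix = −R(n_A ln x_A + n_B ln x_B) = −8.314 × (2.15 ln 0.412 + 3.07 ln 0.588) = 29.4 J/K.

ΔS_mix = 29.4 J/K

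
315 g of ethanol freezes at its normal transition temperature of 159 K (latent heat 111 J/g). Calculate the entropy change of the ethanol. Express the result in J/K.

ΔS = -220 J/K

Heat released by the substance: Q = −mL = −315 × 111 = −34965 J.
At constant T, ΔS = Q_rev/T = −34965 / 159 = -220 J/K.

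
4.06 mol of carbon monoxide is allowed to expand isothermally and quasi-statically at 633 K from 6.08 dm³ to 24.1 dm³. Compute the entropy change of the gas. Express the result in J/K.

For an isothermal ideal gas ΔS_gas = nR ln(V₂/V₁) = 4.06 × 8.314 × ln(24.1/6.08) = 46.5 J/K.

ΔS_gas = 46.5 J/K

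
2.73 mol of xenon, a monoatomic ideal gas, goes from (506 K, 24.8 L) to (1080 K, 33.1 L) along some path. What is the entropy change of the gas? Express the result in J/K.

ΔS = 32.4 J/K

Entropy is a state function: ΔS = nC_V ln(T₂/T₁) + nR ln(V₂/V₁), with C_V = 3R/2 = 12.47 J mol⁻¹ K⁻¹ for a monoatomic ideal gas.
ΔS = 2.73 × [12.47 × ln(1080/506) + 8.314 × ln(33.1/24.8)] = 32.4 J/K.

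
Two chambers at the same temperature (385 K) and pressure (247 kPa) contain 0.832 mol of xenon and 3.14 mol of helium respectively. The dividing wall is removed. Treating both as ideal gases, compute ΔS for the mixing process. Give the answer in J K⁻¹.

Mole fractions: x_A = 0.832/3.97 = 0.209, x_B = 0.791.
ΔS_mix = −R(n_A ln x_A + n_B ln x_B) = −8.314 × (0.832 ln 0.209 + 3.14 ln 0.791) = 16.9 J/K.

ΔS_mix = 16.9 J/K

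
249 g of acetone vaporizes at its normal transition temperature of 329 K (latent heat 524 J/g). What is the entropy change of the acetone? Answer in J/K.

Heat absorbed by the substance: Q = mL = 249 × 524 = 130476 J.
At constant T, ΔS = Q_rev/T = 130476 / 329 = 397 J/K.

ΔS = 397 J/K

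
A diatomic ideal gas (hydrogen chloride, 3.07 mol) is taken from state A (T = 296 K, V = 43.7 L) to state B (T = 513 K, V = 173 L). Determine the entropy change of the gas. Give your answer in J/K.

Entropy is a state function: ΔS = nC_V ln(T₂/T₁) + nR ln(V₂/V₁), with C_V = 5R/2 = 20.79 J mol⁻¹ K⁻¹ for a diatomic ideal gas.
ΔS = 3.07 × [20.79 × ln(513/296) + 8.314 × ln(173/43.7)] = 70.2 J/K.

ΔS = 70.2 J/K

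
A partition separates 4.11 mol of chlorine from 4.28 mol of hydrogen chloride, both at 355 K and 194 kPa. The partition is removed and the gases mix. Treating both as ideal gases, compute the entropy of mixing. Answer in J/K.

ΔS_mix = 48.3 J/K

Mole fractions: x_A = 4.11/8.39 = 0.49, x_B = 0.51.
ΔS_mix = −R(n_A ln x_A + n_B ln x_B) = −8.314 × (4.11 ln 0.49 + 4.28 ln 0.51) = 48.3 J/K.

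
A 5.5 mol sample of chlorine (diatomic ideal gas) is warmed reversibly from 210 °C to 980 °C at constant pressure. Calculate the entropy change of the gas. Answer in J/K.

ΔS = 153 J/K

In kelvin: T₁ = 483.15 K, T₂ = 1253.15 K. At constant pressure, ΔS = nC_p ln(T₂/T₁) with C_p = 7R/2 = 29.1 J mol⁻¹ K⁻¹.
ΔS = 5.5 × 29.1 × ln(1253.15/483.15) = 153 J/K.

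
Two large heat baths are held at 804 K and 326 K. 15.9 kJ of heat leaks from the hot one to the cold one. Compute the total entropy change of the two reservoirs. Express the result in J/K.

ΔS_total = 29 J/K

ΔS_hot = −Q/T_H = −15900/804 = -19.78 J/K and ΔS_cold = +Q/T_C = 15900/326 = 48.77 J/K.
ΔS_total = -19.78 + 48.77 = 29 J/K, positive as the second law requires.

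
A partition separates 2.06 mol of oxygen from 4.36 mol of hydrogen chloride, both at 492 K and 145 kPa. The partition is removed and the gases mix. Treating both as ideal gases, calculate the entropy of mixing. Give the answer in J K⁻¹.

Mole fractions: x_A = 2.06/6.42 = 0.321, x_B = 0.679.
ΔS_mix = −R(n_A ln x_A + n_B ln x_B) = −8.314 × (2.06 ln 0.321 + 4.36 ln 0.679) = 33.5 J/K.

ΔS_mix = 33.5 J/K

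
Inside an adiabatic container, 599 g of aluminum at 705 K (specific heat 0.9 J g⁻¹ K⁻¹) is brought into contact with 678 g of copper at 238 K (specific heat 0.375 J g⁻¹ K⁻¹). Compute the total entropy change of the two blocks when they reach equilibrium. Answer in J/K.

Energy balance: T_f = (m₁c₁T₁ + m₂c₂T₂)/(m₁c₁ + m₂c₂) = 555.34 K.
ΔS₁ = m₁c₁ ln(T_f/T₁) = 539.1 × ln(555.34/705) = -128.6 J/K.
ΔS₂ = m₂c₂ ln(T_f/T₂) = 254.25 × ln(555.34/238) = 215.4 J/K.
ΔS_total = -128.6 + 215.4 = 86.8 J/K.

ΔS_total = 86.8 J/K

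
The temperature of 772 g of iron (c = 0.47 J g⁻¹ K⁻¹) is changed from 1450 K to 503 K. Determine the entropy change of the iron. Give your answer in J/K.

ΔS = ∫dQ_rev/T = m c ln(T₂/T₁) = 772 × 0.47 × ln(503/1450) = -384 J/K.

ΔS = -384 J/K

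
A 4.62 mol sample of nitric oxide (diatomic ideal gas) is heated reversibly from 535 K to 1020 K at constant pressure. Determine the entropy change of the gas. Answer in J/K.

At constant pressure, ΔS = nC_p ln(T₂/T₁) with C_p = 7R/2 = 29.1 J mol⁻¹ K⁻¹.
ΔS = 4.62 × 29.1 × ln(1020/535) = 86.8 J/K.

ΔS = 86.8 J/K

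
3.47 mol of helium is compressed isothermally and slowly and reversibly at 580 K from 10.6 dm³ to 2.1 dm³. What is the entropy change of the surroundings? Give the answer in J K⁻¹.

ΔS_surr = 46.7 J/K

For an isothermal ideal gas ΔS_gas = nR ln(V₂/V₁) = 3.47 × 8.314 × ln(2.1/10.6) = -46.7 J/K.
The process is reversible, so ΔS_surr = −ΔS_gas = 46.7 J/K and ΔS_universe = 0.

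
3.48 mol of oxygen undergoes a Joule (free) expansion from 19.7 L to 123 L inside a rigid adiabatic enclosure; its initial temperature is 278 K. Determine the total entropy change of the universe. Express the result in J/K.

For an ideal gas in free expansion Q = 0 and W = 0, so T is unchanged.
Entropy is a state function; using a reversible isothermal path, ΔS_gas = nR ln(V₂/V₁) = 3.48 × 8.314 × ln(123/19.7) = 53 J/K.
The insulated surroundings exchange no heat, so ΔS_surr = 0 and ΔS_universe = ΔS_gas.

ΔS_universe = 53 J/K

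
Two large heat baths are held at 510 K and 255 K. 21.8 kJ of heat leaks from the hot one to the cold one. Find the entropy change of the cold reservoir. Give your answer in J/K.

ΔS_cold = 85.5 J/K

The cold reservoir gains heat Q, so ΔS_cold = +Q/T_C = 21800/255 = 85.5 J/K.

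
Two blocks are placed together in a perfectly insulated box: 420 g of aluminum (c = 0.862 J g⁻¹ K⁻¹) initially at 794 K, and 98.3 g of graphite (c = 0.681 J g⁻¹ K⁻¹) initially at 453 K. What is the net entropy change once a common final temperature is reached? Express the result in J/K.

ΔS_total = 7.81 J/K

Energy balance: T_f = (m₁c₁T₁ + m₂c₂T₂)/(m₁c₁ + m₂c₂) = 740.79 K.
ΔS₁ = m₁c₁ ln(T_f/T₁) = 362.04 × ln(740.79/794) = -25.11 J/K.
ΔS₂ = m₂c₂ ln(T_f/T₂) = 66.9423 × ln(740.79/453) = 32.92 J/K.
ΔS_total = -25.11 + 32.92 = 7.81 J/K.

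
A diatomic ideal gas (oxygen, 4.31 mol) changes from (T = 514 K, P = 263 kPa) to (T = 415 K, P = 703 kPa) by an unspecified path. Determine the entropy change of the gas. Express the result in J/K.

ΔS = -62.1 J/K

ΔS = nC_p ln(T₂/T₁) − nR ln(P₂/P₁), with C_p = 7R/2 = 29.1 J mol⁻¹ K⁻¹ for a diatomic ideal gas.
ΔS = 4.31 × [29.1 × ln(415/514) − 8.314 × ln(703/263)] = -62.1 J/K.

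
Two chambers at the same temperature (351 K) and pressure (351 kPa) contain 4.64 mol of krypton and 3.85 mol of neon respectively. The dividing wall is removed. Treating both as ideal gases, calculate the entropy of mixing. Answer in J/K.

Mole fractions: x_A = 4.64/8.49 = 0.547, x_B = 0.453.
ΔS_mix = −R(n_A ln x_A + n_B ln x_B) = −8.314 × (4.64 ln 0.547 + 3.85 ln 0.453) = 48.6 J/K.

ΔS_mix = 48.6 J/K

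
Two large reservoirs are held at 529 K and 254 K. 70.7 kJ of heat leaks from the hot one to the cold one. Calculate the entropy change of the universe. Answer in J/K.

ΔS_total = 145 J/K

ΔS_hot = −Q/T_H = −70700/529 = -133.6 J/K and ΔS_cold = +Q/T_C = 70700/254 = 278.3 J/K.
ΔS_total = -133.6 + 278.3 = 145 J/K, positive as the second law requires.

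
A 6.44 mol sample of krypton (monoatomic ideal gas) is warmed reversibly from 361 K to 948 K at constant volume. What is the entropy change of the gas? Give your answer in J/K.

At constant volume, ΔS = nC_V ln(T₂/T₁) with C_V = 3R/2 = 12.47 J mol⁻¹ K⁻¹.
ΔS = 6.44 × 12.47 × ln(948/361) = 77.5 J/K.

ΔS = 77.5 J/K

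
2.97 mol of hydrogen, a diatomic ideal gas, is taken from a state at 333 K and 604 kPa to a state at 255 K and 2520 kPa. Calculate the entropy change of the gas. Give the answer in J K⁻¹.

ΔS = nC_p ln(T₂/T₁) − nR ln(P₂/P₁), with C_p = 7R/2 = 29.1 J mol⁻¹ K⁻¹ for a diatomic ideal gas.
ΔS = 2.97 × [29.1 × ln(255/333) − 8.314 × ln(2520/604)] = -58.3 J/K.

ΔS = -58.3 J/K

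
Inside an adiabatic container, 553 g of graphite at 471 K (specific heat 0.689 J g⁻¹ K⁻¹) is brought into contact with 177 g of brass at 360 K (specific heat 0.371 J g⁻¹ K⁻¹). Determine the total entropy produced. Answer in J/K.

Energy balance: T_f = (m₁c₁T₁ + m₂c₂T₂)/(m₁c₁ + m₂c₂) = 454.68 K.
ΔS₁ = m₁c₁ ln(T_f/T₁) = 381.017 × ln(454.68/471) = -13.43 J/K.
ΔS₂ = m₂c₂ ln(T_f/T₂) = 65.667 × ln(454.68/360) = 15.33 J/K.
ΔS_total = -13.43 + 15.33 = 1.9 J/K.

ΔS_total = 1.9 J/K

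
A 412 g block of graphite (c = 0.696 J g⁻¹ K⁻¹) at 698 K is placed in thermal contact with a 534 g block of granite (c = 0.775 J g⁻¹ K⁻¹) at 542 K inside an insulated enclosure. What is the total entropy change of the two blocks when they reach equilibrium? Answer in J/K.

ΔS_total = 5.49 J/K

Energy balance: T_f = (m₁c₁T₁ + m₂c₂T₂)/(m₁c₁ + m₂c₂) = 605.85 K.
ΔS₁ = m₁c₁ ln(T_f/T₁) = 286.752 × ln(605.85/698) = -40.6 J/K.
ΔS₂ = m₂c₂ ln(T_f/T₂) = 413.85 × ln(605.85/542) = 46.09 J/K.
ΔS_total = -40.6 + 46.09 = 5.49 J/K.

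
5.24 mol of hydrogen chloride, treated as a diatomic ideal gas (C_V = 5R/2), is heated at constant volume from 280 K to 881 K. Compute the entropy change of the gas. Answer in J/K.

At constant volume, ΔS = nC_V ln(T₂/T₁) with C_V = 5R/2 = 20.79 J mol⁻¹ K⁻¹.
ΔS = 5.24 × 20.79 × ln(881/280) = 125 J/K.

ΔS = 125 J/K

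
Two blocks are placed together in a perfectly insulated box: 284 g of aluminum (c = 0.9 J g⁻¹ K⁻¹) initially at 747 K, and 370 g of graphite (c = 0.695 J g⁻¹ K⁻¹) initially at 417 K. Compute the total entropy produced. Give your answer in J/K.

Energy balance: T_f = (m₁c₁T₁ + m₂c₂T₂)/(m₁c₁ + m₂c₂) = 581.5 K.
ΔS₁ = m₁c₁ ln(T_f/T₁) = 255.6 × ln(581.5/747) = -64.02 J/K.
ΔS₂ = m₂c₂ ln(T_f/T₂) = 257.15 × ln(581.5/417) = 85.51 J/K.
ΔS_total = -64.02 + 85.51 = 21.5 J/K.

ΔS_total = 21.5 J/K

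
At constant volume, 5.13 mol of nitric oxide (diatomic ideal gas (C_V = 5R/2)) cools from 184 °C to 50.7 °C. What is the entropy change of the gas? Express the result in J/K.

In kelvin: T₁ = 457.15 K, T₂ = 323.85 K. At constant volume, ΔS = nC_V ln(T₂/T₁) with C_V = 5R/2 = 20.79 J mol⁻¹ K⁻¹.
ΔS = 5.13 × 20.79 × ln(323.85/457.15) = -36.8 J/K.

ΔS = -36.8 J/K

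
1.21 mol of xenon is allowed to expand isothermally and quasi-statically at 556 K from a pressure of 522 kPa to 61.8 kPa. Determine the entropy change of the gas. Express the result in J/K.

ΔS_gas = 21.5 J/K

For an isothermal ideal gas ΔS_gas = nR ln(P₁/P₂) = 1.21 × 8.314 × ln(522/61.8) = 21.5 J/K.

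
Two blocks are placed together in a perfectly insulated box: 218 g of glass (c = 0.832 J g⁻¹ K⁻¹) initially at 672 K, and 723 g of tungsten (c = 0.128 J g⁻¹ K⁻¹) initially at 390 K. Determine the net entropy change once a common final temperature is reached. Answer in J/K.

Energy balance: T_f = (m₁c₁T₁ + m₂c₂T₂)/(m₁c₁ + m₂c₂) = 576.73 K.
ΔS₁ = m₁c₁ ln(T_f/T₁) = 181.376 × ln(576.73/672) = -27.731 J/K.
ΔS₂ = m₂c₂ ln(T_f/T₂) = 92.544 × ln(576.73/390) = 36.205 J/K.
ΔS_total = -27.731 + 36.205 = 8.47 J/K.

ΔS_total = 8.47 J/K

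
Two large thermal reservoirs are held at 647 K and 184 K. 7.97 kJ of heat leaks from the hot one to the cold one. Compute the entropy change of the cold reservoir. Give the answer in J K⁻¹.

ΔS_cold = 43.3 J/K

The cold reservoir gains heat Q, so ΔS_cold = +Q/T_C = 7970/184 = 43.3 J/K.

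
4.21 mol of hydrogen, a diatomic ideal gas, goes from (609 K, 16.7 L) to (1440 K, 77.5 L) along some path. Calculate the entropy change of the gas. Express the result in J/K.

Entropy is a state function: ΔS = nC_V ln(T₂/T₁) + nR ln(V₂/V₁), with C_V = 5R/2 = 20.79 J mol⁻¹ K⁻¹ for a diatomic ideal gas.
ΔS = 4.21 × [20.79 × ln(1440/609) + 8.314 × ln(77.5/16.7)] = 129 J/K.

ΔS = 129 J/K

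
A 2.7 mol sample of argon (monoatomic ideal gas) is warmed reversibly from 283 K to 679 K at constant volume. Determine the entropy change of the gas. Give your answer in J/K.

ΔS = 29.5 J/K

At constant volume, ΔS = nC_V ln(T₂/T₁) with C_V = 3R/2 = 12.47 J mol⁻¹ K⁻¹.
ΔS = 2.7 × 12.47 × ln(679/283) = 29.5 J/K.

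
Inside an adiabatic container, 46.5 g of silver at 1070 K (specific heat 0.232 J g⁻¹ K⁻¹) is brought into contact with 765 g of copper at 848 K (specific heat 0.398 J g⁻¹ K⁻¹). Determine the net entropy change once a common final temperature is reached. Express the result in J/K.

ΔS_total = 0.303 J/K

Energy balance: T_f = (m₁c₁T₁ + m₂c₂T₂)/(m₁c₁ + m₂c₂) = 855.6 K.
ΔS₁ = m₁c₁ ln(T_f/T₁) = 10.788 × ln(855.6/1070) = -2.412 J/K.
ΔS₂ = m₂c₂ ln(T_f/T₂) = 304.47 × ln(855.6/848) = 2.715 J/K.
ΔS_total = -2.412 + 2.715 = 0.303 J/K.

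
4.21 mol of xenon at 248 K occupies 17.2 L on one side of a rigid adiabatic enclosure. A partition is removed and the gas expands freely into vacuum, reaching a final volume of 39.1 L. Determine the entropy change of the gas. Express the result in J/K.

ΔS_gas = 28.7 J/K

For an ideal gas in free expansion Q = 0 and W = 0, so T is unchanged.
Entropy is a state function; using a reversible isothermal path, ΔS_gas = nR ln(V₂/V₁) = 4.21 × 8.314 × ln(39.1/17.2) = 28.7 J/K.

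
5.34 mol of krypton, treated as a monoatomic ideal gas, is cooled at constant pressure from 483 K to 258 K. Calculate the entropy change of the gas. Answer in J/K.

ΔS = -69.6 J/K

At constant pressure, ΔS = nC_p ln(T₂/T₁) with C_p = 5R/2 = 20.79 J mol⁻¹ K⁻¹.
ΔS = 5.34 × 20.79 × ln(258/483) = -69.6 J/K.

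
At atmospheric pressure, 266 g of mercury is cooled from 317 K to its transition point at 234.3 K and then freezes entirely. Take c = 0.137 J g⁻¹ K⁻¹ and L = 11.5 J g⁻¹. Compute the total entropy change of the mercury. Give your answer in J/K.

Cooling step: ΔS₁ = m c ln(T_tr/T_i) = 266 × 0.137 × ln(234.3/317) = -11.02 J/K.
Phase change: ΔS₂ = −mL/T_tr = −266 × 11.5 / 234.3 = -13.06 J/K.
ΔS_total = (-11.02) + (-13.06) = -24.1 J/K.

ΔS = -24.1 J/K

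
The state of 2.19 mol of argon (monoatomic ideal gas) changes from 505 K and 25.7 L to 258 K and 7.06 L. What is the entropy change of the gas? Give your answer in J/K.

ΔS = -41.9 J/K

Entropy is a state function: ΔS = nC_V ln(T₂/T₁) + nR ln(V₂/V₁), with C_V = 3R/2 = 12.47 J mol⁻¹ K⁻¹ for a monoatomic ideal gas.
ΔS = 2.19 × [12.47 × ln(258/505) + 8.314 × ln(7.06/25.7)] = -41.9 J/K.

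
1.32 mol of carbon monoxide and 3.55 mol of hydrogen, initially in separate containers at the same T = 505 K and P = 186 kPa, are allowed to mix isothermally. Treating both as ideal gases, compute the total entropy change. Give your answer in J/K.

ΔS_mix = 23.7 J/K

Mole fractions: x_A = 1.32/4.87 = 0.271, x_B = 0.729.
ΔS_mix = −R(n_A ln x_A + n_B ln x_B) = −8.314 × (1.32 ln 0.271 + 3.55 ln 0.729) = 23.7 J/K.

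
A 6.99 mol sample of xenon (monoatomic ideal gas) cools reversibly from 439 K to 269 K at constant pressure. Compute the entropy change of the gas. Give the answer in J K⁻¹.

ΔS = -71.2 J/K

At constant pressure, ΔS = nC_p ln(T₂/T₁) with C_p = 5R/2 = 20.79 J mol⁻¹ K⁻¹.
ΔS = 6.99 × 20.79 × ln(269/439) = -71.2 J/K.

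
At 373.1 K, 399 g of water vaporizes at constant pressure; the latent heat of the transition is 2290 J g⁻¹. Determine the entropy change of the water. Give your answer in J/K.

ΔS = 2450 J/K

Heat absorbed by the substance: Q = mL = 399 × 2290 = 913710 J.
At constant T, ΔS = Q_rev/T = 913710 / 373.1 = 2450 J/K.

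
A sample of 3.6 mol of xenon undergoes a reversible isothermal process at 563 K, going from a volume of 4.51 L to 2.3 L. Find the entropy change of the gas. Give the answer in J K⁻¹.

ΔS_gas = -20.2 J/K

For an isothermal ideal gas ΔS_gas = nR ln(V₂/V₁) = 3.6 × 8.314 × ln(2.3/4.51) = -20.2 J/K.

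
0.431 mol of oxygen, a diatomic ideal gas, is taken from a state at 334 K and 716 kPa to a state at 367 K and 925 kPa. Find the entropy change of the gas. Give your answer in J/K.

ΔS = nC_p ln(T₂/T₁) − nR ln(P₂/P₁), with C_p = 7R/2 = 29.1 J mol⁻¹ K⁻¹ for a diatomic ideal gas.
ΔS = 0.431 × [29.1 × ln(367/334) − 8.314 × ln(925/716)] = 0.264 J/K.

ΔS = 0.264 J/K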